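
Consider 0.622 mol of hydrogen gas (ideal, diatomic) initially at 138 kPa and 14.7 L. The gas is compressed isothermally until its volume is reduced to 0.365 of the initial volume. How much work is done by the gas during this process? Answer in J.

T₁ = P₁V₁/(nR) = 138×14.7/(0.622×8.314) = 392 K.
Isothermal: T stays 392 K; PV = const ⇒ V₂ = 5.37 L, P₂ = 378 kPa.
W = nRT ln(V₂/V₁) = 0.622×8.314×392×ln(0.365) = -2040 J.

-2040 J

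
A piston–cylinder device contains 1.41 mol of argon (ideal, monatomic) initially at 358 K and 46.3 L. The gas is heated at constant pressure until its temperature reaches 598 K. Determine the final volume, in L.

77.3 L

P₁ = nRT₁/V₁ = 1.41×8.314×358/46.3 = 90.6 kPa.
Isobaric: P stays 90.6 kPa; V/T = const ⇒ T₂ = 598 K, V₂ = 77.3 L.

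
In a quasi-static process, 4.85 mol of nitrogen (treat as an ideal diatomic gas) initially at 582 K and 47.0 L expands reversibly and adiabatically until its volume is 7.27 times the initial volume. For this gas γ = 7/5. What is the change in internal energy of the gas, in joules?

-32100 J

P₁ = nRT₁/V₁ = 4.85×8.314×582/47.0 = 499 kPa.
Adiabatic: TV^(γ−1) = const ⇒ T₂ = 582×(0.138)^0.400 = 263 K; PV^γ = const ⇒ P₂ = 31.1 kPa.
For an ideal gas ΔU = nCvΔT with Cv = (5/2)R = 20.8 J/(mol·K).
ΔU = 4.85×20.8×(263−582) = -32100 J.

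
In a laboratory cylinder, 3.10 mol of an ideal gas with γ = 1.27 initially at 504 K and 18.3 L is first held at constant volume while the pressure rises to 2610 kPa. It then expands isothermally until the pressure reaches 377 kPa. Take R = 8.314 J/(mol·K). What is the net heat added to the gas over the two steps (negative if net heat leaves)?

P₁ = nRT₁/V₁ = 3.10×8.314×504/18.3 = 710 kPa.
Step 1 — Isochoric: V stays 18.3 L; P/T = const ⇒ T₂ = 1850 K, P₂ = 2610 kPa.
W = 0 (no volume change).
ΔU = nCvΔT = 3.10×30.8×(1850−504) = 129000 J.
Q = ΔU = 129000 J.
State after step 1: P = 2610 kPa, V = 18.3 L, T = 1850 K.
Step 2 — Isothermal: T stays 1850 K; PV = const ⇒ V₂ = 127 L, P₂ = 377 kPa.
ΔU = 0 (ideal gas, T constant).
W = nRT ln(V₂/V₁) = 3.10×8.314×1850×ln(6.92) = 92400 J.
Q = ΔU + W = 92400 J.
Net over both steps: W = 92400 J, Q = 221000 J, ΔU = 129000 J.

221000 J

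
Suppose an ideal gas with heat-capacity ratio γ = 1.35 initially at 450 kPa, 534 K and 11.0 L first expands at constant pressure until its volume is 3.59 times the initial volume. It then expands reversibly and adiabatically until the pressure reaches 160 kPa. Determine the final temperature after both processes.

n = P₁V₁/(RT₁) = 450×11.0/(8.314×534) = 1.11 mol.
Step 1 — Isobaric: P stays 450 kPa; V/T = const ⇒ T₂ = 1920 K, V₂ = 39.5 L.
W = PΔV = 450×(39.5−11.0) kPa·L = 12800 J.
ΔU = nCvΔT = 1.11×23.8×(1920−534) = 36600 J.
Q = ΔU + W = nCpΔT = 49500 J.
State after step 1: P = 450 kPa, V = 39.5 L, T = 1920 K.
Step 2 — Adiabatic: T₂/T₁ = (P₂/P₁)^((γ−1)/γ) ⇒ T₂ = 1920×(0.356)^0.259 = 1470 K; V₂ = 84.9 L.
ΔU = nCvΔT = 1.11×23.8×(1470−1920) = -11900 J.
Q = 0 for an adiabatic process, so W = −ΔU = 11900 J.
Net over both steps: W = 24800 J, Q = 49500 J, ΔU = 24700 J.

1470 K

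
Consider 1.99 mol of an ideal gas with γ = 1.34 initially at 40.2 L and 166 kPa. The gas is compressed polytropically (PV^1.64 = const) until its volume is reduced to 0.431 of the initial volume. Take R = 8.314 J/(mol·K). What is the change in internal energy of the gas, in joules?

T₁ = P₁V₁/(nR) = 166×40.2/(1.99×8.314) = 403 K.
Polytropic n=1.64: T₂ = T₁(V₁/V₂)^(n−1) = 403×(2.32)^0.64 = 691 K; P₂ = P₁(V₁/V₂)^n = 660 kPa.
For an ideal gas ΔU = nCvΔT with Cv = R/(γ−1) = 24.5 J/(mol·K).
ΔU = 1.99×24.5×(691−403) = 14000 J.

14000 J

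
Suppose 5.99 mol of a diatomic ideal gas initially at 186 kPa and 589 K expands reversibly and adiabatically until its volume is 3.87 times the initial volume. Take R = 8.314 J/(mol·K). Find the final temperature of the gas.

343 K

V₁ = nRT₁/P₁ = 5.99×8.314×589/186 = 158 L.
Adiabatic: TV^(γ−1) = const ⇒ T₂ = 589×(0.258)^0.400 = 343 K; PV^γ = const ⇒ P₂ = 28.0 kPa.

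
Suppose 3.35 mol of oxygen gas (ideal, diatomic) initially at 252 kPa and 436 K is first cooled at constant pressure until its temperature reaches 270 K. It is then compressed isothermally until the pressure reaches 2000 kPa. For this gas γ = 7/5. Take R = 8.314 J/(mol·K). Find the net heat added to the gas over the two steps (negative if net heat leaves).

-31800 J

V₁ = nRT₁/P₁ = 3.35×8.314×436/252 = 48.2 L.
Step 1 — Isobaric: P stays 252 kPa; V/T = const ⇒ T₂ = 270 K, V₂ = 29.8 L.
W = PΔV = 252×(29.8−48.2) kPa·L = -4620 J.
ΔU = nCvΔT = 3.35×20.8×(270−436) = -11600 J.
Q = ΔU + W = nCpΔT = -16200 J.
State after step 1: P = 252 kPa, V = 29.8 L, T = 270 K.
Step 2 — Isothermal: T stays 270 K; PV = const ⇒ V₂ = 3.76 L, P₂ = 2000 kPa.
ΔU = 0 (ideal gas, T constant).
W = nRT ln(V₂/V₁) = 3.35×8.314×270×ln(0.126) = -15600 J.
Q = ΔU + W = -15600 J.
Net over both steps: W = -20200 J, Q = -31800 J, ΔU = -11600 J.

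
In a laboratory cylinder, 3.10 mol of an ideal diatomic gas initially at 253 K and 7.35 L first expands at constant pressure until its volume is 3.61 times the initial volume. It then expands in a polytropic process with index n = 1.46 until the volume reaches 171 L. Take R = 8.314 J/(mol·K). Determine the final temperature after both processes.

388 K

P₁ = nRT₁/V₁ = 3.10×8.314×253/7.35 = 887 kPa.
Step 1 — Isobaric: P stays 887 kPa; V/T = const ⇒ T₂ = 913 K, V₂ = 26.5 L.
W = PΔV = 887×(26.5−7.35) kPa·L = 17000 J.
ΔU = nCvΔT = 3.10×20.8×(913−253) = 42500 J.
Q = ΔU + W = nCpΔT = 59600 J.
State after step 1: P = 887 kPa, V = 26.5 L, T = 913 K.
Step 2 — Polytropic n=1.46: T₂ = T₁(V₁/V₂)^(n−1) = 913×(0.155)^0.46 = 388 K; P₂ = P₁(V₁/V₂)^n = 58.4 kPa.
W = (P₁V₁−P₂V₂)/(n−1) = (887×26.5−58.4×171)/0.46 = 29500 J.
ΔU = nCvΔT = 3.10×20.8×(388−913) = -33900 J.
Q = ΔU + W = -4420 J.
Net over both steps: W = 46500 J, Q = 55100 J, ΔU = 8670 J.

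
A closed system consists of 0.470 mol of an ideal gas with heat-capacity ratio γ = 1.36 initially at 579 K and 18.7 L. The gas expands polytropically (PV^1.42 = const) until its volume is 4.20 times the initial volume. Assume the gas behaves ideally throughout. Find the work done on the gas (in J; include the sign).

P₁ = nRT₁/V₁ = 0.470×8.314×579/18.7 = 121 kPa.
Polytropic n=1.42: T₂ = T₁(V₁/V₂)^(n−1) = 579×(0.238)^0.42 = 317 K; P₂ = P₁(V₁/V₂)^n = 15.8 kPa.
W = (P₁V₁−P₂V₂)/(n−1) = (121×18.7−15.8×78.5)/0.42 = 2440 J.
Work done on the gas = −W_by = -2440 J.

-2440 J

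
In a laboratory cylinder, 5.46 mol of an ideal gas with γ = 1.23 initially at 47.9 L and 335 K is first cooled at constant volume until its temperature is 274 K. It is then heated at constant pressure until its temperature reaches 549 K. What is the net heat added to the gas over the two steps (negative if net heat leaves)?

P₁ = nRT₁/V₁ = 5.46×8.314×335/47.9 = 317 kPa.
Step 1 — Isochoric: V stays 47.9 L; P/T = const ⇒ T₂ = 274 K, P₂ = 260 kPa.
W = 0 (no volume change).
ΔU = nCvΔT = 5.46×36.1×(274−335) = -12000 J.
Q = ΔU = -12000 J.
State after step 1: P = 260 kPa, V = 47.9 L, T = 274 K.
Step 2 — Isobaric: P stays 260 kPa; V/T = const ⇒ T₂ = 549 K, V₂ = 96.0 L.
W = PΔV = 260×(96.0−47.9) kPa·L = 12500 J.
ΔU = nCvΔT = 5.46×36.1×(549−274) = 54300 J.
Q = ΔU + W = nCpΔT = 66800 J.
Net over both steps: W = 12500 J, Q = 54700 J, ΔU = 42200 J.

54700 J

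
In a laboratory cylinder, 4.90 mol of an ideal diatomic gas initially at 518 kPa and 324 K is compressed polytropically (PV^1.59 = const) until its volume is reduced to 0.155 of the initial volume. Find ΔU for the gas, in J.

66100 J

V₁ = nRT₁/P₁ = 4.90×8.314×324/518 = 25.5 L.
Polytropic n=1.59: T₂ = T₁(V₁/V₂)^(n−1) = 324×(6.45)^0.59 = 973 K; P₂ = P₁(V₁/V₂)^n = 10000 kPa.
For an ideal gas ΔU = nCvΔT with Cv = (5/2)R = 20.8 J/(mol·K).
ΔU = 4.90×20.8×(973−324) = 66100 J.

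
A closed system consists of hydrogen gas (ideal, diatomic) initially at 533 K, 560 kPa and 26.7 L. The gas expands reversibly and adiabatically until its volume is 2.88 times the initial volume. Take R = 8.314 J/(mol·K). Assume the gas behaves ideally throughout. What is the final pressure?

Adiabatic: TV^(γ−1) = const ⇒ T₂ = 533×(0.347)^0.400 = 349 K; PV^γ = const ⇒ P₂ = 127 kPa.

127 kPa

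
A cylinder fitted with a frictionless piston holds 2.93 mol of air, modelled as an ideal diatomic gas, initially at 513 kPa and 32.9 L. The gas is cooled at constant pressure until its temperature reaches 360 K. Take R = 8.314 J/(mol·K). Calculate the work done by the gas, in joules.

T₁ = P₁V₁/(nR) = 513×32.9/(2.93×8.314) = 693 K.
Isobaric: P stays 513 kPa; V/T = const ⇒ T₂ = 360 K, V₂ = 17.1 L.
W = PΔV = 513×(17.1−32.9) kPa·L = -8110 J.

-8110 J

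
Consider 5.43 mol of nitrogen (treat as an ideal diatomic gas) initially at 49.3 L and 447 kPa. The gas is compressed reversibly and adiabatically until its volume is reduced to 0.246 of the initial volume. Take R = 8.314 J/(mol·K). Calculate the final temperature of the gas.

T₁ = P₁V₁/(nR) = 447×49.3/(5.43×8.314) = 488 K.
Adiabatic: TV^(γ−1) = const ⇒ T₂ = 488×(4.07)^0.400 = 855 K; PV^γ = const ⇒ P₂ = 3180 kPa.

855 K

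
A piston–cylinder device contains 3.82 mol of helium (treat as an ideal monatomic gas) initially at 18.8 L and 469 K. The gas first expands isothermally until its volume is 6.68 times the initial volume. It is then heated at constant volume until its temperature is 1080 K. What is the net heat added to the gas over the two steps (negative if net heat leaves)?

P₁ = nRT₁/V₁ = 3.82×8.314×469/18.8 = 792 kPa.
Step 1 — Isothermal: T stays 469 K; PV = const ⇒ V₂ = 126 L, P₂ = 119 kPa.
ΔU = 0 (ideal gas, T constant).
W = nRT ln(V₂/V₁) = 3.82×8.314×469×ln(6.68) = 28300 J.
Q = ΔU + W = 28300 J.
State after step 1: P = 119 kPa, V = 126 L, T = 469 K.
Step 2 — Isochoric: V stays 126 L; P/T = const ⇒ T₂ = 1080 K, P₂ = 273 kPa.
W = 0 (no volume change).
ΔU = nCvΔT = 3.82×12.5×(1080−469) = 29100 J.
Q = ΔU = 29100 J.
Net over both steps: W = 28300 J, Q = 57400 J, ΔU = 29100 J.

57400 J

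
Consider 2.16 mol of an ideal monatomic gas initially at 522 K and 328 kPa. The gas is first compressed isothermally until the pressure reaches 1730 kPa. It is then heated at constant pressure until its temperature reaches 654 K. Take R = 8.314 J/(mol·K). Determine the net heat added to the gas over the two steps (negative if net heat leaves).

-9660 J

V₁ = nRT₁/P₁ = 2.16×8.314×522/328 = 28.6 L.
Step 1 — Isothermal: T stays 522 K; PV = const ⇒ V₂ = 5.42 L, P₂ = 1730 kPa.
ΔU = 0 (ideal gas, T constant).
W = nRT ln(V₂/V₁) = 2.16×8.314×522×ln(0.190) = -15600 J.
Q = ΔU + W = -15600 J.
State after step 1: P = 1730 kPa, V = 5.42 L, T = 522 K.
Step 2 — Isobaric: P stays 1730 kPa; V/T = const ⇒ T₂ = 654 K, V₂ = 6.79 L.
W = PΔV = 1730×(6.79−5.42) kPa·L = 2370 J.
ΔU = nCvΔT = 2.16×12.5×(654−522) = 3560 J.
Q = ΔU + W = nCpΔT = 5930 J.
Net over both steps: W = -13200 J, Q = -9660 J, ΔU = 3560 J.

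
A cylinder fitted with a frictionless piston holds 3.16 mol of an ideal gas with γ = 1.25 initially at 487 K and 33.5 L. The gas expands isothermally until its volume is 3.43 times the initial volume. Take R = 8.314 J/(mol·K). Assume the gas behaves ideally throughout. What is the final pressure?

111 kPa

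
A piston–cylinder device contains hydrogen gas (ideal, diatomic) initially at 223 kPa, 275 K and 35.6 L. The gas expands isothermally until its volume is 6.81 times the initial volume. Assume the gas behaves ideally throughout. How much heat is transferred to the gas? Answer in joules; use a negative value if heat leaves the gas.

15200 J

n = P₁V₁/(RT₁) = 223×35.6/(8.314×275) = 3.47 mol.
Isothermal: T stays 275 K; PV = const ⇒ V₂ = 242 L, P₂ = 32.7 kPa.
ΔU = 0 (ideal gas, T constant).
W = nRT ln(V₂/V₁) = 3.47×8.314×275×ln(6.81) = 15200 J.
Q = ΔU + W = 15200 J.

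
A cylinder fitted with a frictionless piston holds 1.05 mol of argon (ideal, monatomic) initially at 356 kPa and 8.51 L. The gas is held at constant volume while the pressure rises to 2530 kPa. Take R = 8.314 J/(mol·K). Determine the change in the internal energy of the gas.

27800 J

T₁ = P₁V₁/(nR) = 356×8.51/(1.05×8.314) = 347 K.
Isochoric: V stays 8.51 L; P/T = const ⇒ T₂ = 2470 K, P₂ = 2530 kPa.
For an ideal gas ΔU = nCvΔT with Cv = (3/2)R = 12.5 J/(mol·K).
ΔU = 1.05×12.5×(2470−347) = 27800 J.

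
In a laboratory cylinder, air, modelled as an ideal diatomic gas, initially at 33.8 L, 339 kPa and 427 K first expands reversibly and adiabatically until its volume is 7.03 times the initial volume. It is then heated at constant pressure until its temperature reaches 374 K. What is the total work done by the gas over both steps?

n = P₁V₁/(RT₁) = 339×33.8/(8.314×427) = 3.23 mol.
Step 1 — Adiabatic: TV^(γ−1) = const ⇒ T₂ = 427×(0.142)^0.400 = 196 K; PV^γ = const ⇒ P₂ = 22.1 kPa.
ΔU = nCvΔT = 3.23×20.8×(196−427) = -15500 J.
Q = 0 for an adiabatic process, so W = −ΔU = 15500 J.
State after step 1: P = 22.1 kPa, V = 238 L, T = 196 K.
Step 2 — Isobaric: P stays 22.1 kPa; V/T = const ⇒ T₂ = 374 K, V₂ = 454 L.
W = PΔV = 22.1×(454−238) kPa·L = 4780 J.
ΔU = nCvΔT = 3.23×20.8×(374−196) = 12000 J.
Q = ΔU + W = nCpΔT = 16700 J.
Net over both steps: W = 20300 J, Q = 16700 J, ΔU = -3560 J.

20300 J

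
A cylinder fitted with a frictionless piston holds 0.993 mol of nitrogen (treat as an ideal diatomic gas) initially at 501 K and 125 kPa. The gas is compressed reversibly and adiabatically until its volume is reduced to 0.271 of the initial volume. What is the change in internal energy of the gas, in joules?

7090 J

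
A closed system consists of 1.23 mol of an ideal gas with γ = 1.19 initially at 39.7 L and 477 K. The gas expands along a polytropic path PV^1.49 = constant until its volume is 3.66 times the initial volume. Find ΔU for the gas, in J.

P₁ = nRT₁/V₁ = 1.23×8.314×477/39.7 = 123 kPa.
Polytropic n=1.49: T₂ = T₁(V₁/V₂)^(n−1) = 477×(0.273)^0.49 = 253 K; P₂ = P₁(V₁/V₂)^n = 17.8 kPa.
For an ideal gas ΔU = nCvΔT with Cv = R/(γ−1) = 43.8 J/(mol·K).
ΔU = 1.23×43.8×(253−477) = -12100 J.

-12100 J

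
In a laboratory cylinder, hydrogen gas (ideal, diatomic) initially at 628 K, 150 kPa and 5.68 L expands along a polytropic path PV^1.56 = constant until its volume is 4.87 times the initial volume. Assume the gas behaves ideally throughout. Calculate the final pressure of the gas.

12.7 kPa

Polytropic n=1.56: T₂ = T₁(V₁/V₂)^(n−1) = 628×(0.205)^0.56 = 259 K; P₂ = P₁(V₁/V₂)^n = 12.7 kPa.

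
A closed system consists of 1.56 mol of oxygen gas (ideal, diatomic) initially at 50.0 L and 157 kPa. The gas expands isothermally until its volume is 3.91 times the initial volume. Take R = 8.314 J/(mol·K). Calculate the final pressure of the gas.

40.2 kPa

T₁ = P₁V₁/(nR) = 157×50.0/(1.56×8.314) = 605 K.
Isothermal: T stays 605 K; PV = const ⇒ V₂ = 196 L, P₂ = 40.2 kPa.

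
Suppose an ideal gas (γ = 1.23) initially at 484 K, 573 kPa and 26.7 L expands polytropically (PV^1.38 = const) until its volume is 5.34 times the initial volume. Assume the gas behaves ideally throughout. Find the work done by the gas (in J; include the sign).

19000 J

n = P₁V₁/(RT₁) = 573×26.7/(8.314×484) = 3.80 mol.
Polytropic n=1.38: T₂ = T₁(V₁/V₂)^(n−1) = 484×(0.187)^0.38 = 256 K; P₂ = P₁(V₁/V₂)^n = 56.8 kPa.
W = (P₁V₁−P₂V₂)/(n−1) = (573×26.7−56.8×143)/0.38 = 19000 J.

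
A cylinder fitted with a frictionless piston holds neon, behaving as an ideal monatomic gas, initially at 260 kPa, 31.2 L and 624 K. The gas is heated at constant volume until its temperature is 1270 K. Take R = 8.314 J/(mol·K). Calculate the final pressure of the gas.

Isochoric: V stays 31.2 L; P/T = const ⇒ T₂ = 1270 K, P₂ = 529 kPa.

529 kPa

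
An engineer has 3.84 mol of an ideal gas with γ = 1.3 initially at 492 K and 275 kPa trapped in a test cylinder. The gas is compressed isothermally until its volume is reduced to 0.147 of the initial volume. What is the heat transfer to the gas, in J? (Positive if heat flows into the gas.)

V₁ = nRT₁/P₁ = 3.84×8.314×492/275 = 57.1 L.
Isothermal: T stays 492 K; PV = const ⇒ V₂ = 8.40 L, P₂ = 1870 kPa.
ΔU = 0 (ideal gas, T constant).
W = nRT ln(V₂/V₁) = 3.84×8.314×492×ln(0.147) = -30100 J.
Q = ΔU + W = -30100 J.

-30100 J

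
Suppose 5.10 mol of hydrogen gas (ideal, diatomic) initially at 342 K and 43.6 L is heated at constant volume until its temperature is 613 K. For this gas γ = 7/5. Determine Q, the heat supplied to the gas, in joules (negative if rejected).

P₁ = nRT₁/V₁ = 5.10×8.314×342/43.6 = 333 kPa.
Isochoric: V stays 43.6 L; P/T = const ⇒ T₂ = 613 K, P₂ = 596 kPa.
W = 0 (no volume change).
ΔU = nCvΔT = 5.10×20.8×(613−342) = 28700 J.
Q = ΔU = 28700 J.

28700 J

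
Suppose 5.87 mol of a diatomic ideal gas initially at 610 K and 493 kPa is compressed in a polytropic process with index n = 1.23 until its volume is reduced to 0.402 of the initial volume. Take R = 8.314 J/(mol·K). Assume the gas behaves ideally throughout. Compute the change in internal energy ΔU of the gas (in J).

V₁ = nRT₁/P₁ = 5.87×8.314×610/493 = 60.4 L.
Polytropic n=1.23: T₂ = T₁(V₁/V₂)^(n−1) = 610×(2.49)^0.23 = 752 K; P₂ = P₁(V₁/V₂)^n = 1510 kPa.
For an ideal gas ΔU = nCvΔT with Cv = (5/2)R = 20.8 J/(mol·K).
ΔU = 5.87×20.8×(752−610) = 17400 J.

17400 J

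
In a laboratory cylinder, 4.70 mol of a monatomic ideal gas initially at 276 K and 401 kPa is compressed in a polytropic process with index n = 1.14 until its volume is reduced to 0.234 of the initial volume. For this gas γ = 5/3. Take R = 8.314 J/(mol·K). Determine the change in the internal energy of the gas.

3650 J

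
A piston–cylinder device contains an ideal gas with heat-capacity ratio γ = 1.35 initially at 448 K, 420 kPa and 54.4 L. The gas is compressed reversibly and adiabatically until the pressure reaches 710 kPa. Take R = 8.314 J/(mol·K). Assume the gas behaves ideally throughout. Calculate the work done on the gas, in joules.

9520 J

n = P₁V₁/(RT₁) = 420×54.4/(8.314×448) = 6.13 mol.
Adiabatic: T₂/T₁ = (P₂/P₁)^((γ−1)/γ) ⇒ T₂ = 448×(1.69)^0.259 = 513 K; V₂ = 36.9 L.
ΔU = nCvΔT = 6.13×23.8×(513−448) = 9520 J.
Q = 0 for an adiabatic process, so W = −ΔU = -9520 J.
Work done on the gas = −W_by = 9520 J.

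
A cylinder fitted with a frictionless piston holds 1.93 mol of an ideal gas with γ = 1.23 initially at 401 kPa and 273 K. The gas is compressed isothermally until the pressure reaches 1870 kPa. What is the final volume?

V₁ = nRT₁/P₁ = 1.93×8.314×273/401 = 10.9 L.
Isothermal: T stays 273 K; PV = const ⇒ V₂ = 2.34 L, P₂ = 1870 kPa.

2.34 L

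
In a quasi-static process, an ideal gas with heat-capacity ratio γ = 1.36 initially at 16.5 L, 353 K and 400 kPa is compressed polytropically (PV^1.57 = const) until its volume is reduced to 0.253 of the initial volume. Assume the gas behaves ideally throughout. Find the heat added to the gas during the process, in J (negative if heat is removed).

8030 J

n = P₁V₁/(RT₁) = 400×16.5/(8.314×353) = 2.25 mol.
Polytropic n=1.57: T₂ = T₁(V₁/V₂)^(n−1) = 353×(3.95)^0.57 = 773 K; P₂ = P₁(V₁/V₂)^n = 3460 kPa.
W = (P₁V₁−P₂V₂)/(n−1) = (400×16.5−3460×4.17)/0.57 = -13800 J.
ΔU = nCvΔT = 2.25×23.1×(773−353) = 21800 J.
Q = ΔU + W = 8030 J.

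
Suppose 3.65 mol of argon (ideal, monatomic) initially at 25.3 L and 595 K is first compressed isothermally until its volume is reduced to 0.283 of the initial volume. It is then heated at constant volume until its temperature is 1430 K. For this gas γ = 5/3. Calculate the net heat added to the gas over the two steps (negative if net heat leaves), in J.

P₁ = nRT₁/V₁ = 3.65×8.314×595/25.3 = 714 kPa.
Step 1 — Isothermal: T stays 595 K; PV = const ⇒ V₂ = 7.16 L, P₂ = 2520 kPa.
ΔU = 0 (ideal gas, T constant).
W = nRT ln(V₂/V₁) = 3.65×8.314×595×ln(0.283) = -22800 J.
Q = ΔU + W = -22800 J.
State after step 1: P = 2520 kPa, V = 7.16 L, T = 595 K.
Step 2 — Isochoric: V stays 7.16 L; P/T = const ⇒ T₂ = 1430 K, P₂ = 6060 kPa.
W = 0 (no volume change).
ΔU = nCvΔT = 3.65×12.5×(1430−595) = 38000 J.
Q = ΔU = 38000 J.
Net over both steps: W = -22800 J, Q = 15200 J, ΔU = 38000 J.

15200 J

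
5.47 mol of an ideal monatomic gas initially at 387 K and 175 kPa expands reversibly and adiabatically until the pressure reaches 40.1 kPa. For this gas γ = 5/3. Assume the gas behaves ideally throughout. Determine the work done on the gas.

V₁ = nRT₁/P₁ = 5.47×8.314×387/175 = 101 L.
Adiabatic: T₂/T₁ = (P₂/P₁)^((γ−1)/γ) ⇒ T₂ = 387×(0.229)^0.400 = 215 K; V₂ = 243 L.
ΔU = nCvΔT = 5.47×12.5×(215−387) = -11800 J.
Q = 0 for an adiabatic process, so W = −ΔU = 11800 J.
Work done on the gas = −W_by = -11800 J.

-11800 J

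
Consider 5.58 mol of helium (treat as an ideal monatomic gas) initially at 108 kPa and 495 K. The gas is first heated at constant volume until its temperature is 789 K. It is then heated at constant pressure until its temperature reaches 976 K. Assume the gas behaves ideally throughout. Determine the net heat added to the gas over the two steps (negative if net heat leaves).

42100 J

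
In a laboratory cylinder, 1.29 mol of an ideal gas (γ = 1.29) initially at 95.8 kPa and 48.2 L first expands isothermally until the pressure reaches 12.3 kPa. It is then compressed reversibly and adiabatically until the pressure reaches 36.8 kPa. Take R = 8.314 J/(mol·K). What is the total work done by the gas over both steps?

5030 J

T₁ = P₁V₁/(nR) = 95.8×48.2/(1.29×8.314) = 431 K.
Step 1 — Isothermal: T stays 431 K; PV = const ⇒ V₂ = 375 L, P₂ = 12.3 kPa.
ΔU = 0 (ideal gas, T constant).
W = nRT ln(V₂/V₁) = 1.29×8.314×431×ln(7.79) = 9480 J.
Q = ΔU + W = 9480 J.
State after step 1: P = 12.3 kPa, V = 375 L, T = 431 K.
Step 2 — Adiabatic: T₂/T₁ = (P₂/P₁)^((γ−1)/γ) ⇒ T₂ = 431×(2.99)^0.225 = 551 K; V₂ = 161 L.
ΔU = nCvΔT = 1.29×28.7×(551−431) = 4450 J.
Q = 0 for an adiabatic process, so W = −ΔU = -4450 J.
Net over both steps: W = 5030 J, Q = 9480 J, ΔU = 4450 J.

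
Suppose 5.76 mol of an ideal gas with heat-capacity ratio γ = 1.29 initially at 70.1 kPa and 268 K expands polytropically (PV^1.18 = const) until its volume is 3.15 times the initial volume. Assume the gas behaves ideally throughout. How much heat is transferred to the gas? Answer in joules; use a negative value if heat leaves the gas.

V₁ = nRT₁/P₁ = 5.76×8.314×268/70.1 = 183 L.
Polytropic n=1.18: T₂ = T₁(V₁/V₂)^(n−1) = 268×(0.317)^0.18 = 218 K; P₂ = P₁(V₁/V₂)^n = 18.1 kPa.
W = (P₁V₁−P₂V₂)/(n−1) = (70.1×183−18.1×577)/0.18 = 13300 J.
ΔU = nCvΔT = 5.76×28.7×(218−268) = -8260 J.
Q = ΔU + W = 5050 J.

5050 J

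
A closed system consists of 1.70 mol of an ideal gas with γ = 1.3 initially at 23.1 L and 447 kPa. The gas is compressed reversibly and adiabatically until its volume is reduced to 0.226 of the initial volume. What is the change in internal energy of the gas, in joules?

19400 J

T₁ = P₁V₁/(nR) = 447×23.1/(1.70×8.314) = 731 K.
Adiabatic: TV^(γ−1) = const ⇒ T₂ = 731×(4.42)^0.300 = 1140 K; PV^γ = const ⇒ P₂ = 3090 kPa.
For an ideal gas ΔU = nCvΔT with Cv = R/(γ−1) = 27.7 J/(mol·K).
ΔU = 1.70×27.7×(1140−731) = 19400 J.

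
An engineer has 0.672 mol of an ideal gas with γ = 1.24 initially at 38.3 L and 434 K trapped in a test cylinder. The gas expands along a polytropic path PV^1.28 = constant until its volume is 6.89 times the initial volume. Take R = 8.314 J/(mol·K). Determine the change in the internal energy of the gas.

-4220 J

P₁ = nRT₁/V₁ = 0.672×8.314×434/38.3 = 63.3 kPa.
Polytropic n=1.28: T₂ = T₁(V₁/V₂)^(n−1) = 434×(0.145)^0.28 = 253 K; P₂ = P₁(V₁/V₂)^n = 5.35 kPa.
For an ideal gas ΔU = nCvΔT with Cv = R/(γ−1) = 34.6 J/(mol·K).
ΔU = 0.672×34.6×(253−434) = -4220 J.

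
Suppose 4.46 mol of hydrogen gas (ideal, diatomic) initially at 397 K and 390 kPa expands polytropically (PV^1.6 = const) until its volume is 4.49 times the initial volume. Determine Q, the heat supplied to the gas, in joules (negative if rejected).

V₁ = nRT₁/P₁ = 4.46×8.314×397/390 = 37.7 L.
Polytropic n=1.6: T₂ = T₁(V₁/V₂)^(n−1) = 397×(0.223)^0.60 = 161 K; P₂ = P₁(V₁/V₂)^n = 35.3 kPa.
W = (P₁V₁−P₂V₂)/(n−1) = (390×37.7−35.3×169)/0.60 = 14600 J.
ΔU = nCvΔT = 4.46×20.8×(161−397) = -21900 J.
Q = ΔU + W = -7290 J.

-7290 J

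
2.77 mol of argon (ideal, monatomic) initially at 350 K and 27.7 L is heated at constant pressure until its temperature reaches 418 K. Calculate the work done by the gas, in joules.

P₁ = nRT₁/V₁ = 2.77×8.314×350/27.7 = 291 kPa.
Isobaric: P stays 291 kPa; V/T = const ⇒ T₂ = 418 K, V₂ = 33.1 L.
W = PΔV = 291×(33.1−27.7) kPa·L = 1570 J.

1570 J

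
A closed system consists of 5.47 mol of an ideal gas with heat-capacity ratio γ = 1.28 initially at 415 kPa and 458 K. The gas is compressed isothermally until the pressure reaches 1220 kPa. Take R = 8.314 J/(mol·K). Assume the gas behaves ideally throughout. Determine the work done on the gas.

22500 J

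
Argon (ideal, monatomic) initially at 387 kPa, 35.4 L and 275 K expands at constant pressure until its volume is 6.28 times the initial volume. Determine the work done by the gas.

n = P₁V₁/(RT₁) = 387×35.4/(8.314×275) = 5.99 mol.
Isobaric: P stays 387 kPa; V/T = const ⇒ T₂ = 1730 K, V₂ = 222 L.
W = PΔV = 387×(222−35.4) kPa·L = 72300 J.

72300 J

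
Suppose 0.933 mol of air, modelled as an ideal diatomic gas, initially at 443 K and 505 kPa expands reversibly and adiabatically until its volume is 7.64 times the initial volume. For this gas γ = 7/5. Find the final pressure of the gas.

V₁ = nRT₁/P₁ = 0.933×8.314×443/505 = 6.80 L.
Adiabatic: TV^(γ−1) = const ⇒ T₂ = 443×(0.131)^0.400 = 196 K; PV^γ = const ⇒ P₂ = 29.3 kPa.

29.3 kPa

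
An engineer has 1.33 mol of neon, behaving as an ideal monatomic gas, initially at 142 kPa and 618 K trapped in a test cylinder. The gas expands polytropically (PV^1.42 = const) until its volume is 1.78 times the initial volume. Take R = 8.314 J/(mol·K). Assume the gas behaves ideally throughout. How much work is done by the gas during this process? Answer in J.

3500 J

V₁ = nRT₁/P₁ = 1.33×8.314×618/142 = 48.1 L.
Polytropic n=1.42: T₂ = T₁(V₁/V₂)^(n−1) = 618×(0.562)^0.42 = 485 K; P₂ = P₁(V₁/V₂)^n = 62.6 kPa.
W = (P₁V₁−P₂V₂)/(n−1) = (142×48.1−62.6×85.7)/0.42 = 3500 J.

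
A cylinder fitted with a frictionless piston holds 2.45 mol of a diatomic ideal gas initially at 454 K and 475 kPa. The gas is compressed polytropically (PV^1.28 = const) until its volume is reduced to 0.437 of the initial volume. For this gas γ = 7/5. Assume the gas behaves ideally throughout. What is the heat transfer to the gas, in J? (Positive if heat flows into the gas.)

-2580 J

V₁ = nRT₁/P₁ = 2.45×8.314×454/475 = 19.5 L.
Polytropic n=1.28: T₂ = T₁(V₁/V₂)^(n−1) = 454×(2.29)^0.28 = 572 K; P₂ = P₁(V₁/V₂)^n = 1370 kPa.
W = (P₁V₁−P₂V₂)/(n−1) = (475×19.5−1370×8.51)/0.28 = -8620 J.
ΔU = nCvΔT = 2.45×20.8×(572−454) = 6030 J.
Q = ΔU + W = -2580 J.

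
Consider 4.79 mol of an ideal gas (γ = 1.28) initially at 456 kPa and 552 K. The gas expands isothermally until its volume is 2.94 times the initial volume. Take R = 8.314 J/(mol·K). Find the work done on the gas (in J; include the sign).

-23700 J

V₁ = nRT₁/P₁ = 4.79×8.314×552/456 = 48.2 L.
Isothermal: T stays 552 K; PV = const ⇒ V₂ = 142 L, P₂ = 155 kPa.
W = nRT ln(V₂/V₁) = 4.79×8.314×552×ln(2.94) = 23700 J.
Work done on the gas = −W_by = -23700 J.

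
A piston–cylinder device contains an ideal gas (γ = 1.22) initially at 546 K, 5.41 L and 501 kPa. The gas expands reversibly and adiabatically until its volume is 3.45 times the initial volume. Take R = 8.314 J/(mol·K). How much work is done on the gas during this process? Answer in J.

n = P₁V₁/(RT₁) = 501×5.41/(8.314×546) = 0.597 mol.
Adiabatic: TV^(γ−1) = const ⇒ T₂ = 546×(0.290)^0.220 = 416 K; PV^γ = const ⇒ P₂ = 111 kPa.
ΔU = nCvΔT = 0.597×37.8×(416−546) = -2940 J.
Q = 0 for an adiabatic process, so W = −ΔU = 2940 J.
Work done on the gas = −W_by = -2940 J.

-2940 J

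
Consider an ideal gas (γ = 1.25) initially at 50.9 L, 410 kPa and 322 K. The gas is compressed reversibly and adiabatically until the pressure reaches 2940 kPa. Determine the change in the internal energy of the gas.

n = P₁V₁/(RT₁) = 410×50.9/(8.314×322) = 7.80 mol.
Adiabatic: T₂/T₁ = (P₂/P₁)^((γ−1)/γ) ⇒ T₂ = 322×(7.17)^0.200 = 477 K; V₂ = 10.5 L.
For an ideal gas ΔU = nCvΔT with Cv = R/(γ−1) = 33.3 J/(mol·K).
ΔU = 7.80×33.3×(477−322) = 40300 J.

40300 J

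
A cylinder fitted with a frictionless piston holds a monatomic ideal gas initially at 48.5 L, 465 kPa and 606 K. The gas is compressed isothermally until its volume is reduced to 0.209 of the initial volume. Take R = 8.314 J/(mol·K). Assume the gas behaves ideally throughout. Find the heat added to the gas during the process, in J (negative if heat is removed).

n = P₁V₁/(RT₁) = 465×48.5/(8.314×606) = 4.48 mol.
Isothermal: T stays 606 K; PV = const ⇒ V₂ = 10.1 L, P₂ = 2220 kPa.
ΔU = 0 (ideal gas, T constant).
W = nRT ln(V₂/V₁) = 4.48×8.314×606×ln(0.209) = -35300 J.
Q = ΔU + W = -35300 J.

-35300 J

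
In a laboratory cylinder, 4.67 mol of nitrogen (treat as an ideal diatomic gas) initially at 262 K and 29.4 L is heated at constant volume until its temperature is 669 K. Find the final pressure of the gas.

883 kPa

P₁ = nRT₁/V₁ = 4.67×8.314×262/29.4 = 346 kPa.
Isochoric: V stays 29.4 L; P/T = const ⇒ T₂ = 669 K, P₂ = 883 kPa.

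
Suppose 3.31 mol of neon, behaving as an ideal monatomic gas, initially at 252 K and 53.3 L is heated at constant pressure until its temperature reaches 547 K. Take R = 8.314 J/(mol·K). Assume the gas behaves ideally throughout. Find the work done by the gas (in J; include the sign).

8120 J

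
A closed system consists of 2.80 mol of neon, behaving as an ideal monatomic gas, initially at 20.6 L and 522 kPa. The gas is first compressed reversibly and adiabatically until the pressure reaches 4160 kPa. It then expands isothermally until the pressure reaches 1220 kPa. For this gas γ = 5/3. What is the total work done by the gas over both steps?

9390 J

T₁ = P₁V₁/(nR) = 522×20.6/(2.80×8.314) = 462 K.
Step 1 — Adiabatic: T₂/T₁ = (P₂/P₁)^((γ−1)/γ) ⇒ T₂ = 462×(7.97)^0.400 = 1060 K; V₂ = 5.93 L.
ΔU = nCvΔT = 2.80×12.5×(1060−462) = 20900 J.
Q = 0 for an adiabatic process, so W = −ΔU = -20900 J.
State after step 1: P = 4160 kPa, V = 5.93 L, T = 1060 K.
Step 2 — Isothermal: T stays 1060 K; PV = const ⇒ V₂ = 20.2 L, P₂ = 1220 kPa.
ΔU = 0 (ideal gas, T constant).
W = nRT ln(V₂/V₁) = 2.80×8.314×1060×ln(3.41) = 30300 J.
Q = ΔU + W = 30300 J.
Net over both steps: W = 9390 J, Q = 30300 J, ΔU = 20900 J.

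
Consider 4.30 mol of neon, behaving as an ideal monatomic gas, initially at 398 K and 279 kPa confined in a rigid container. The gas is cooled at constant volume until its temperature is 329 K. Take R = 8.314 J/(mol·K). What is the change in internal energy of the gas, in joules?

V₁ = nRT₁/P₁ = 4.30×8.314×398/279 = 51.0 L.
Isochoric: V stays 51.0 L; P/T = const ⇒ T₂ = 329 K, P₂ = 231 kPa.
For an ideal gas ΔU = nCvΔT with Cv = (3/2)R = 12.5 J/(mol·K).
ΔU = 4.30×12.5×(329−398) = -3700 J.

-3700 J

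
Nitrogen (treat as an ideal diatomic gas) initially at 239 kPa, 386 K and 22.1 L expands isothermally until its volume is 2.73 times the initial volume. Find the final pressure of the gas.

87.5 kPa

Isothermal: T stays 386 K; PV = const ⇒ V₂ = 60.3 L, P₂ = 87.5 kPa.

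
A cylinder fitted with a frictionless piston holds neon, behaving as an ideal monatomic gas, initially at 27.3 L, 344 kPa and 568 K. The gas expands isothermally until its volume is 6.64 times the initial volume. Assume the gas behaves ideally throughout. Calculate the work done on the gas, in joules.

n = P₁V₁/(RT₁) = 344×27.3/(8.314×568) = 1.99 mol.
Isothermal: T stays 568 K; PV = const ⇒ V₂ = 181 L, P₂ = 51.8 kPa.
W = nRT ln(V₂/V₁) = 1.99×8.314×568×ln(6.64) = 17800 J.
Work done on the gas = −W_by = -17800 J.

-17800 J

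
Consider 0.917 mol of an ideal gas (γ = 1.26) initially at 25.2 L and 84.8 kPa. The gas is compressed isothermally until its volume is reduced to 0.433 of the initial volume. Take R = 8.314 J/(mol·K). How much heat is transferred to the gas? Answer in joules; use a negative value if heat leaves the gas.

-1790 J

T₁ = P₁V₁/(nR) = 84.8×25.2/(0.917×8.314) = 280 K.
Isothermal: T stays 280 K; PV = const ⇒ V₂ = 10.9 L, P₂ = 196 kPa.
ΔU = 0 (ideal gas, T constant).
W = nRT ln(V₂/V₁) = 0.917×8.314×280×ln(0.433) = -1790 J.
Q = ΔU + W = -1790 J.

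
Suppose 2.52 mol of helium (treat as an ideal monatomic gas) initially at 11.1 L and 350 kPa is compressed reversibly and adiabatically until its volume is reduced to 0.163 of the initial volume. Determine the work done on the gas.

T₁ = P₁V₁/(nR) = 350×11.1/(2.52×8.314) = 185 K.
Adiabatic: TV^(γ−1) = const ⇒ T₂ = 185×(6.13)^0.667 = 621 K; PV^γ = const ⇒ P₂ = 7200 kPa.
ΔU = nCvΔT = 2.52×12.5×(621−185) = 13700 J.
Q = 0 for an adiabatic process, so W = −ΔU = -13700 J.
Work done on the gas = −W_by = 13700 J.

13700 J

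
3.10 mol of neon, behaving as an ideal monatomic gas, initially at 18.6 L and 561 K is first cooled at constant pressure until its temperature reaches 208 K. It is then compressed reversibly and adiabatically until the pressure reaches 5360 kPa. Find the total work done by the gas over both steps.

P₁ = nRT₁/V₁ = 3.10×8.314×561/18.6 = 777 kPa.
Step 1 — Isobaric: P stays 777 kPa; V/T = const ⇒ T₂ = 208 K, V₂ = 6.90 L.
W = PΔV = 777×(6.90−18.6) kPa·L = -9100 J.
ΔU = nCvΔT = 3.10×12.5×(208−561) = -13600 J.
Q = ΔU + W = nCpΔT = -22700 J.
State after step 1: P = 777 kPa, V = 6.90 L, T = 208 K.
Step 2 — Adiabatic: T₂/T₁ = (P₂/P₁)^((γ−1)/γ) ⇒ T₂ = 208×(6.90)^0.400 = 450 K; V₂ = 2.17 L.
ΔU = nCvΔT = 3.10×12.5×(450−208) = 9370 J.
Q = 0 for an adiabatic process, so W = −ΔU = -9370 J.
Net over both steps: W = -18500 J, Q = -22700 J, ΔU = -4280 J.

-18500 J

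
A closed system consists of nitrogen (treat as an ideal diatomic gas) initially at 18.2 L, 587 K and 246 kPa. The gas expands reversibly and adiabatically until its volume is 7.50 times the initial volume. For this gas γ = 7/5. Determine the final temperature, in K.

Adiabatic: TV^(γ−1) = const ⇒ T₂ = 587×(0.133)^0.400 = 262 K; PV^γ = const ⇒ P₂ = 14.7 kPa.

262 K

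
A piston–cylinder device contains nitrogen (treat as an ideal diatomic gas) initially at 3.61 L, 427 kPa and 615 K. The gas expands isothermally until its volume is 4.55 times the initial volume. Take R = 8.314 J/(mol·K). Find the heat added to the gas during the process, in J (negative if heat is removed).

2340 J

n = P₁V₁/(RT₁) = 427×3.61/(8.314×615) = 0.301 mol.
Isothermal: T stays 615 K; PV = const ⇒ V₂ = 16.4 L, P₂ = 93.8 kPa.
ΔU = 0 (ideal gas, T constant).
W = nRT ln(V₂/V₁) = 0.301×8.314×615×ln(4.55) = 2340 J.
Q = ΔU + W = 2340 J.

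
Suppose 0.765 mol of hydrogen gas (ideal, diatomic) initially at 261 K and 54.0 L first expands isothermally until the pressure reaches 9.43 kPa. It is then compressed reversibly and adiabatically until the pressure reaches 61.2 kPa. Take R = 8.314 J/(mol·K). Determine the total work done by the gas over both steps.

P₁ = nRT₁/V₁ = 0.765×8.314×261/54.0 = 30.7 kPa.
Step 1 — Isothermal: T stays 261 K; PV = const ⇒ V₂ = 176 L, P₂ = 9.43 kPa.
ΔU = 0 (ideal gas, T constant).
W = nRT ln(V₂/V₁) = 0.765×8.314×261×ln(3.26) = 1960 J.
Q = ΔU + W = 1960 J.
State after step 1: P = 9.43 kPa, V = 176 L, T = 261 K.
Step 2 — Adiabatic: T₂/T₁ = (P₂/P₁)^((γ−1)/γ) ⇒ T₂ = 261×(6.49)^0.286 = 445 K; V₂ = 46.3 L.
ΔU = nCvΔT = 0.765×20.8×(445−261) = 2930 J.
Q = 0 for an adiabatic process, so W = −ΔU = -2930 J.
Net over both steps: W = -970 J, Q = 1960 J, ΔU = 2930 J.

-970 J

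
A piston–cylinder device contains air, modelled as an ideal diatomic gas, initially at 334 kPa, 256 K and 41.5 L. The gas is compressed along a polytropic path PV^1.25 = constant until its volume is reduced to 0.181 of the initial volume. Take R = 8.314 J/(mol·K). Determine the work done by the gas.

-29600 J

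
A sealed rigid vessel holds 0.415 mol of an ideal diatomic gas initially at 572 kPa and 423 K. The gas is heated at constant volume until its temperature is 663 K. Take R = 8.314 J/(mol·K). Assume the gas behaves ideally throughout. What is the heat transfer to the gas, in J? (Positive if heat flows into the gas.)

2070 J

V₁ = nRT₁/P₁ = 0.415×8.314×423/572 = 2.55 L.
Isochoric: V stays 2.55 L; P/T = const ⇒ T₂ = 663 K, P₂ = 897 kPa.
W = 0 (no volume change).
ΔU = nCvΔT = 0.415×20.8×(663−423) = 2070 J.
Q = ΔU = 2070 J.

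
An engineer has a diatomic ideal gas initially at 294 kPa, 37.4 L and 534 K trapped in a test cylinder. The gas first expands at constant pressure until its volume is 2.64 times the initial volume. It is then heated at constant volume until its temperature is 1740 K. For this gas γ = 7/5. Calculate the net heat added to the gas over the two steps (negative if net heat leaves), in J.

n = P₁V₁/(RT₁) = 294×37.4/(8.314×534) = 2.48 mol.
Step 1 — Isobaric: P stays 294 kPa; V/T = const ⇒ T₂ = 1410 K, V₂ = 98.7 L.
W = PΔV = 294×(98.7−37.4) kPa·L = 18000 J.
ΔU = nCvΔT = 2.48×20.8×(1410−534) = 45100 J.
Q = ΔU + W = nCpΔT = 63100 J.
State after step 1: P = 294 kPa, V = 98.7 L, T = 1410 K.
Step 2 — Isochoric: V stays 98.7 L; P/T = const ⇒ T₂ = 1740 K, P₂ = 363 kPa.
W = 0 (no volume change).
ΔU = nCvΔT = 2.48×20.8×(1740−1410) = 17000 J.
Q = ΔU = 17000 J.
Net over both steps: W = 18000 J, Q = 80100 J, ΔU = 62100 J.

80100 J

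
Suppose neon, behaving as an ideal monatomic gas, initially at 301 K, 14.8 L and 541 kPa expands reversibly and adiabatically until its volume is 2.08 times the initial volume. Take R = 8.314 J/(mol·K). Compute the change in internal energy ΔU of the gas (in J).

-4640 J

n = P₁V₁/(RT₁) = 541×14.8/(8.314×301) = 3.20 mol.
Adiabatic: TV^(γ−1) = const ⇒ T₂ = 301×(0.481)^0.667 = 185 K; PV^γ = const ⇒ P₂ = 160 kPa.
For an ideal gas ΔU = nCvΔT with Cv = (3/2)R = 12.5 J/(mol·K).
ΔU = 3.20×12.5×(185−301) = -4640 J.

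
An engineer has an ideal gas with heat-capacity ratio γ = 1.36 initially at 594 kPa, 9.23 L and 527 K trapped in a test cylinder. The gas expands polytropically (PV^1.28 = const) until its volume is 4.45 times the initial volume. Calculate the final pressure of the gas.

Polytropic n=1.28: T₂ = T₁(V₁/V₂)^(n−1) = 527×(0.225)^0.28 = 347 K; P₂ = P₁(V₁/V₂)^n = 87.9 kPa.

87.9 kPa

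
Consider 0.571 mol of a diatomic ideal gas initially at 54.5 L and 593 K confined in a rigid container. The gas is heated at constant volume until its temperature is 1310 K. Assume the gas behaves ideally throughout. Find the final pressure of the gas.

114 kPa

P₁ = nRT₁/V₁ = 0.571×8.314×593/54.5 = 51.7 kPa.
Isochoric: V stays 54.5 L; P/T = const ⇒ T₂ = 1310 K, P₂ = 114 kPa.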